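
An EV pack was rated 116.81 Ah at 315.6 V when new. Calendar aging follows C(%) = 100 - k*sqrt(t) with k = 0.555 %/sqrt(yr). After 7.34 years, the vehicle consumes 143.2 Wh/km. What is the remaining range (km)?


Step 1: capacity retention = 100 - 0.555 * sqrt(7.34) = 100 - 0.555 * 2.7092 = 98.496%
Step 2: C_now = 116.81 * 98.496/100 = 115.05 Ah
Step 3: E_pack = V * C_now = 315.6 * 115.05 = 36310 Wh
Step 4: range = E_pack / consumption = 36310 / 143.2 = 253.6 km

253.6 km


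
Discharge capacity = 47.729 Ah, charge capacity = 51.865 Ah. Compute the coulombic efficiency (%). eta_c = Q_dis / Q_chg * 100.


Coulombic efficiency = 47.729/51.865 * 100% = 92.03%

92.03%


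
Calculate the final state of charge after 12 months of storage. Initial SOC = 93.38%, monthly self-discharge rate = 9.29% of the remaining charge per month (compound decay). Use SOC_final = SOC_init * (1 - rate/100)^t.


Monthly retention factor = 1 - 9.29/100 = 0.9071
Over 12 months: factor^12 = 0.31036
SOC_final = 93.38 * 0.31036 = 28.98%

28.98%


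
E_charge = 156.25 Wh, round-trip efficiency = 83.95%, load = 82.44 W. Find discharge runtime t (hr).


Step 1: E_discharge = eta/100 * E_charge = 83.95/100 * 156.25 = 131.17 Wh
Step 2: t = E_discharge / P = 131.17 / 82.44 = 1.591 hr

1.591 hr


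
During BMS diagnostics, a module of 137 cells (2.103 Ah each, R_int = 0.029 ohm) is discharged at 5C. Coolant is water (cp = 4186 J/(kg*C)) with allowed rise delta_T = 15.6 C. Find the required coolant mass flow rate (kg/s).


Step 1: I = 5 * 2.103 = 10.515 A
Step 2: Q_cell = I^2 * R = 10.515^2 * 0.029 = 3.2064 W
Step 3: Q_total = 137 * 3.2064 = 439.28 W
Step 4: m_dot = Q_total / (cp * dT) = 439.28 / (4186 * 15.6) = 0.006727 kg/s

0.006727 kg/s


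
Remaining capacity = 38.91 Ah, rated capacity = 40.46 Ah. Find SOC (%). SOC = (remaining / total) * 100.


SOC = (remaining / total) * 100 = (38.91 / 40.46) * 100 = 96.17%

96.17%


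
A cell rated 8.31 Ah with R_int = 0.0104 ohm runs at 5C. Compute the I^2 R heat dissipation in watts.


Step 1: I = C_rate * capacity = 5 * 8.31 = 41.55 A
Step 2: Q = I^2 * R = 41.55^2 * 0.0104 = 1726.4 * 0.0104 = 17.95 W

17.95 W


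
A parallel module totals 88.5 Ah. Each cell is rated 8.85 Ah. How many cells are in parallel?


n = C_total / C_cell = 88.5 / 8.85 = 10

10


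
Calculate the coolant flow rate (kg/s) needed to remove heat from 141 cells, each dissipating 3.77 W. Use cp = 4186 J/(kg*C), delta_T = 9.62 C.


Q_total = 141 * 3.77 = 531.57 W
m_dot = Q_total / (cp * dT) = 531.57 / (4186 * 9.62) = 0.01320 kg/s

0.01320 kg/s


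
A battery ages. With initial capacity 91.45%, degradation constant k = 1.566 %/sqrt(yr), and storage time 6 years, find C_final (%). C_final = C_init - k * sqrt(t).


Step 1: sqrt(6 yr) = 2.4495
Step 2: drop = 1.566 * 2.4495 = 3.8359
Step 3: C_final = 91.45 - 3.8359 = 87.61%

87.61%


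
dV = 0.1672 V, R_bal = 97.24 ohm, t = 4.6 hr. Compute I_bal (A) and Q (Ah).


First, Ohm's law: I_bal = 0.1672 V / 97.24 ohm = 0.0017195 A
Then Q = I * t = 0.0017195 A * 4.6 hr = 0.007910 Ah

I=0.0017195 A, Q=0.007910 Ah


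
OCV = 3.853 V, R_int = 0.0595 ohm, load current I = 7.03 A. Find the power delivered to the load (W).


Step 1: V_terminal = OCV - I*R = 3.853 - 7.03 * 0.0595 = 3.4347 V
Step 2: P_out = V_terminal * I = 3.4347 * 7.03 = 24.15 W

24.15 W


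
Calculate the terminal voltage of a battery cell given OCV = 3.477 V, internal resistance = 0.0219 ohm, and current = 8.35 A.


V = OCV - I*R = 3.477 - 8.35 * 0.0219 = 3.294 V

3.294 V


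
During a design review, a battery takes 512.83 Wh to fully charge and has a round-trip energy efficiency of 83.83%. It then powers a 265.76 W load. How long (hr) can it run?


Step 1: E_discharge = eta/100 * E_charge = 83.83/100 * 512.83 = 429.91 Wh
Step 2: t = E_discharge / P = 429.91 / 265.76 = 1.618 hr

1.618 hr


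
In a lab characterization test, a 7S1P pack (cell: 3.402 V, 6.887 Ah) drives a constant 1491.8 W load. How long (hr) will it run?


Step 1: E_pack = Ns * V_cell * Np * C_cell = 7 * 3.402 * 1 * 6.887 = 164.01 Wh
Step 2: t = E_pack / P = 164.01 / 1491.8 = 0.1099 hr

0.1099 hr


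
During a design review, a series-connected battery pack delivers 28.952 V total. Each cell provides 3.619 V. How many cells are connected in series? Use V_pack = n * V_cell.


Rearranging: n = V_pack / V_cell = 28.952 / 3.619 = 8 cells

8


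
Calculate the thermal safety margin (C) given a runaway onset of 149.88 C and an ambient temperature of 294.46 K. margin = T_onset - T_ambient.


Convert: T_ambient = 294.46 K = 21.31 C
margin = 149.88 - 21.31 = 128.57 C

128.57 C


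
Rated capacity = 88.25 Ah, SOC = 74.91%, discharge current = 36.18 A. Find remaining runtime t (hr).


Step 1: remaining = SOC/100 * C_total = 74.91/100 * 88.25 = 66.108 Ah
Step 2: t = remaining / I = 66.108 / 36.18 = 1.827 hr

1.827 hr


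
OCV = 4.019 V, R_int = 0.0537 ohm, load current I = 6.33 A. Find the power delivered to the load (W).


Step 1: V_terminal = OCV - I*R = 4.019 - 6.33 * 0.0537 = 3.6791 V
Step 2: P_out = V_terminal * I = 3.6791 * 6.33 = 23.29 W

23.29 W


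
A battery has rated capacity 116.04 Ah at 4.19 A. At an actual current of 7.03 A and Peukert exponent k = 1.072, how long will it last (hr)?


t_rated = C / I_rated = 116.04 / 4.19 = 27.695 hr
(I_rated/I)^k = (0.59602)^1.072 = 0.57422
t = t_rated * (I_rated/I)^k = 27.695 * 0.57422 = 15.90 hr

15.90 hr


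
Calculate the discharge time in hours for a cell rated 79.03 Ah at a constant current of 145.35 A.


Runtime = 79.03 Ah / 145.35 A = 0.5437 hr

0.5437 hr


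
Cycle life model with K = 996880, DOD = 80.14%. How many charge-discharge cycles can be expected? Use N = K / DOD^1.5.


DOD^1.5 = 717.42
N = K / DOD^1.5 = 996880 / 717.42 = 1390

1390 cycles


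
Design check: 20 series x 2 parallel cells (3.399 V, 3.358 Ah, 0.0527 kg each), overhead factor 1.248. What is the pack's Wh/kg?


Step 1: V_pack = 20 * 3.399 = 67.98 V
Step 2: C_pack = 2 * 3.358 = 6.716 Ah
Step 3: E_pack = V_pack * C_pack = 67.98 * 6.716 = 456.55 Wh
Step 4: m_pack = 20 * 2 * 0.0527 * 1.248 = 2.6308 kg
Step 5: ED = E_pack / m_pack = 456.55 / 2.6308 = 173.5 Wh/kg

173.5 Wh/kg


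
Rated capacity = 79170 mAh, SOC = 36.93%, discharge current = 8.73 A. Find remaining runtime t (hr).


Convert: C_total = 79170 mAh = 79.17 Ah
Step 1: remaining = SOC/100 * C_total = 36.93/100 * 79.17 = 29.237 Ah
Step 2: t = remaining / I = 29.237 / 8.73 = 3.349 hr

3.349 hr


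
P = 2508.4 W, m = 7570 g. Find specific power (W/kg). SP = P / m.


Convert: m = 7570 g = 7.57 kg
Specific power = 2508.4 W / 7.57 kg = 331.4 W/kg

331.4 W/kg


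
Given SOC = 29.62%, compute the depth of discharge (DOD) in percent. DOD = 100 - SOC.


Complement of SOC: DOD = 100% - 29.62% = 70.38%

70.38%


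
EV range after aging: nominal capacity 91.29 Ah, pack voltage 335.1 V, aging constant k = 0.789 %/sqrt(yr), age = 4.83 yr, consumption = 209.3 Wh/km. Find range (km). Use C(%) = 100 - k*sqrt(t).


Step 1: capacity retention = 100 - 0.789 * sqrt(4.83) = 100 - 0.789 * 2.1977 = 98.266%
Step 2: C_now = 91.29 * 98.266/100 = 89.707 Ah
Step 3: E_pack = V * C_now = 335.1 * 89.707 = 30061 Wh
Step 4: range = E_pack / consumption = 30061 / 209.3 = 143.6 km

143.6 km


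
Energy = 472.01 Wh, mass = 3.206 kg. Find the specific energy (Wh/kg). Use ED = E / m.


Specific energy = 472.01 Wh / 3.206 kg = 147.2 Wh/kg

147.2 Wh/kg


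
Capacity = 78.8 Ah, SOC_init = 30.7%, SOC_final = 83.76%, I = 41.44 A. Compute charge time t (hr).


Step 1: dSOC = 83.76% - 30.7% = 53.06%
Step 2: delta_Ah = 78.8 * 53.06 / 100 = 41.811 Ah
Step 3: t = 41.811 / 41.44 = 1.009 hr

1.009 hr


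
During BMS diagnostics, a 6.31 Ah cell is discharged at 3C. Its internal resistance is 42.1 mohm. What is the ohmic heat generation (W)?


Convert: R = 42.1 mohm = 0.0421 ohm
Step 1: I = C_rate * capacity = 3 * 6.31 = 18.93 A
Step 2: Q = I^2 * R = 18.93^2 * 0.0421 = 358.34 * 0.0421 = 15.09 W

15.09 W


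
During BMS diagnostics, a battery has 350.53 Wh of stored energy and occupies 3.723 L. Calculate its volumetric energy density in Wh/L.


ED = E / V = 350.53 / 3.723 = 94.15 Wh/L

94.15 Wh/L


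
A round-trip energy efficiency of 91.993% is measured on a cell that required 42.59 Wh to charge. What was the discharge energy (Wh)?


E_dis = eta/100 * E_chg = 91.993/100 * 42.59 = 39.18 Wh

39.18 Wh


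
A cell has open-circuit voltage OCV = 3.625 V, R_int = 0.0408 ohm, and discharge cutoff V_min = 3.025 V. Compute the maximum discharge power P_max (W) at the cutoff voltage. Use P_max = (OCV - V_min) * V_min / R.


dV = OCV - V_min = 0.6 V (so I_max = dV / R)
P_max = dV * V_min / R = 0.6 * 3.025 / 0.0408 = 44.49 W

44.49 W


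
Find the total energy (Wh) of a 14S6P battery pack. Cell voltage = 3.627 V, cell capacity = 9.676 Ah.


E = Ns * Vcell * Np * Ccell = 14 * 3.627 * 6 * 9.676 = 2948 Wh

2948 Wh


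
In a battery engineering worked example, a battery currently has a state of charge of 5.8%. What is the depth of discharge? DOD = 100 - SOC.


Complement of SOC: DOD = 100% - 5.8% = 94.2%

94.2%


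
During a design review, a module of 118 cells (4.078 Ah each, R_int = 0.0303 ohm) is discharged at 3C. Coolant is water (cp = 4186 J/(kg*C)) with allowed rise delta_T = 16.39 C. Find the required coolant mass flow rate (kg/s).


Step 1: I = 3 * 4.078 = 12.234 A
Step 2: Q_cell = I^2 * R = 12.234^2 * 0.0303 = 4.535 W
Step 3: Q_total = 118 * 4.535 = 535.13 W
Step 4: m_dot = Q_total / (cp * dT) = 535.13 / (4186 * 16.39) = 0.007800 kg/s

0.007800 kg/s


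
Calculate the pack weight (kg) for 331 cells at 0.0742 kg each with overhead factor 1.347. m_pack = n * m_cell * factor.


m_pack = n * m_cell * overhead = 331 * 0.0742 * 1.347 = 33.08 kg

33.08 kg


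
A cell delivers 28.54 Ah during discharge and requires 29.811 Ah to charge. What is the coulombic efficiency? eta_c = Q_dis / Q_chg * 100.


eta_c = Q_dis / Q_chg * 100 = 28.54 / 29.811 * 100 = 95.74%

95.74%


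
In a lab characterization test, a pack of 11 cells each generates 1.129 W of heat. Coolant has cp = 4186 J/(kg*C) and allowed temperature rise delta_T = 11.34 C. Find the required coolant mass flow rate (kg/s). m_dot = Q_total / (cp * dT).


Q_total = 11 * 1.129 = 12.419 W
m_dot = Q_total / (cp * dT) = 12.419 / (4186 * 11.34) = 2.616e-04 kg/s

2.616e-04 kg/s


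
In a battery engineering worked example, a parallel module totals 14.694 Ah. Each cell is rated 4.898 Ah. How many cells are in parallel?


n = C_total / C_cell = 14.694 / 4.898 = 3

3


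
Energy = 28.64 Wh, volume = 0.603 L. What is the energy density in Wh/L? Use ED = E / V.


Volumetric ED = 28.64 Wh / 0.603 L = 47.50 Wh/L

47.50 Wh/L


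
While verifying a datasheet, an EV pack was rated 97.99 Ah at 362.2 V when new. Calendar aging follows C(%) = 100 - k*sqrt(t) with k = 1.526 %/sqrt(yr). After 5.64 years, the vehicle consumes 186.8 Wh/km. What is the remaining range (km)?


Step 1: capacity retention = 100 - 1.526 * sqrt(5.64) = 100 - 1.526 * 2.3749 = 96.376%
Step 2: C_now = 97.99 * 96.376/100 = 94.439 Ah
Step 3: E_pack = V * C_now = 362.2 * 94.439 = 34206 Wh
Step 4: range = E_pack / consumption = 34206 / 186.8 = 183.1 km

183.1 km


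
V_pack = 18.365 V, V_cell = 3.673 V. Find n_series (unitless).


n = V_pack / V_cell = 18.365 / 3.673 = 5

5


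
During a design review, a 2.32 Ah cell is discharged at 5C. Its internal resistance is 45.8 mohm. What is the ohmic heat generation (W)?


Convert: R = 45.8 mohm = 0.0458 ohm
Step 1: I = C_rate * capacity = 5 * 2.32 = 11.6 A
Step 2: Q = I^2 * R = 11.6^2 * 0.0458 = 134.56 * 0.0458 = 6.163 W

6.163 W


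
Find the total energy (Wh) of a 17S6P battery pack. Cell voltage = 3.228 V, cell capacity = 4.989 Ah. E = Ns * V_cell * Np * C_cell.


V_pack = 17 * 3.228 = 54.876 V
C_pack = 6 * 4.989 = 29.934 Ah
E = V_pack * C_pack = 54.876 * 29.934 = 1643 Wh

1643 Wh


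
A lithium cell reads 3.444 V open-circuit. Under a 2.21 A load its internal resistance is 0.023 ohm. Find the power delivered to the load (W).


Step 1: V_terminal = OCV - I*R = 3.444 - 2.21 * 0.023 = 3.3932 V
Step 2: P_out = V_terminal * I = 3.3932 * 2.21 = 7.499 W

7.499 W


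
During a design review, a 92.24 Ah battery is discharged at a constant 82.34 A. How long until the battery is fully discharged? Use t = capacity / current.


t = capacity / current = 92.24 / 82.34 = 1.120 hr

1.120 hr


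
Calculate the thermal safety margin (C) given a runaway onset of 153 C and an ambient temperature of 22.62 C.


Safety margin = 153 C - 22.62 C = 130.38 C

130.38 C


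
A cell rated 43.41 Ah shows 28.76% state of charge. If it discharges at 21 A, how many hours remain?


Step 1: remaining = SOC/100 * C_total = 28.76/100 * 43.41 = 12.485 Ah
Step 2: t = remaining / I = 12.485 / 21 = 0.5945 hr

0.5945 hr


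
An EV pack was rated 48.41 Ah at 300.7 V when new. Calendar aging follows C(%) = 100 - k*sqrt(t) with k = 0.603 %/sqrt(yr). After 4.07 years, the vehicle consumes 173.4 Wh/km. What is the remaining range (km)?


Step 1: capacity retention = 100 - 0.603 * sqrt(4.07) = 100 - 0.603 * 2.0174 = 98.784%
Step 2: C_now = 48.41 * 98.784/100 = 47.821 Ah
Step 3: E_pack = V * C_now = 300.7 * 47.821 = 14380 Wh
Step 4: range = E_pack / consumption = 14380 / 173.4 = 82.93 km

82.93 km


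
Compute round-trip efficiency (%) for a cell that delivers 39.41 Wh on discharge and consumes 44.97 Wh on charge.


Round-trip efficiency = 39.41/44.97 * 100% = 87.64%

87.64%


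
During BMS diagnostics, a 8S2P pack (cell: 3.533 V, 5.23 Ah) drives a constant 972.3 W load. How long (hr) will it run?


Step 1: E_pack = Ns * V_cell * Np * C_cell = 8 * 3.533 * 2 * 5.23 = 295.64 Wh
Step 2: t = E_pack / P = 295.64 / 972.3 = 0.3041 hr

0.3041 hr


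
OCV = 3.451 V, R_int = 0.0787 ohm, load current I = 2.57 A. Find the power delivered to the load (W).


Step 1: V_terminal = OCV - I*R = 3.451 - 2.57 * 0.0787 = 3.2487 V
Step 2: P_out = V_terminal * I = 3.2487 * 2.57 = 8.349 W

8.349 W


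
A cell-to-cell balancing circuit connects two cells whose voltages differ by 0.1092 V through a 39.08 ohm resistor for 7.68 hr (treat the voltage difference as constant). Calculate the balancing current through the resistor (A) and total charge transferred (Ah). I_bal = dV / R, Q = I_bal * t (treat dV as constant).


I_bal = dV / R = 0.1092 / 39.08 = 0.0027943 A
Q = I_bal * t = 0.0027943 * 7.68 = 0.02146 Ah

I=0.0027943 A, Q=0.02146 Ah


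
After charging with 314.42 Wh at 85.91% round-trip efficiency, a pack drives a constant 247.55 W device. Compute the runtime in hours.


Step 1: E_discharge = eta/100 * E_charge = 85.91/100 * 314.42 = 270.12 Wh
Step 2: t = E_discharge / P = 270.12 / 247.55 = 1.091 hr

1.091 hr


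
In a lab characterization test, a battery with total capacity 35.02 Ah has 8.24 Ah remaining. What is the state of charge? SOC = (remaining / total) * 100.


SOC% = 8.24 / 35.02 * 100 = 23.53%

23.53%


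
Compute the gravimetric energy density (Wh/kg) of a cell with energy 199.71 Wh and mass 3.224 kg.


ED = E / m = 199.71 / 3.224 = 61.94 Wh/kg

61.94 Wh/kg


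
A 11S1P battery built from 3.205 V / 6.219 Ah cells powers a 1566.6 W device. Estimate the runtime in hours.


Step 1: E_pack = Ns * V_cell * Np * C_cell = 11 * 3.205 * 1 * 6.219 = 219.25 Wh
Step 2: t = E_pack / P = 219.25 / 1566.6 = 0.1400 hr

0.1400 hr


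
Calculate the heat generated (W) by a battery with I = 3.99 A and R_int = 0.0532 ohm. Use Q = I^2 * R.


Q = I^2 * R = 3.99^2 * 0.0532 = 0.8469 W

0.8469 W


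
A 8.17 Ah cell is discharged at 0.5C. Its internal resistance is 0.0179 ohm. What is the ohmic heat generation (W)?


Step 1: I = C_rate * capacity = 0.5 * 8.17 = 4.085 A
Step 2: Q = I^2 * R = 4.085^2 * 0.0179 = 16.687 * 0.0179 = 0.2987 W

0.2987 W


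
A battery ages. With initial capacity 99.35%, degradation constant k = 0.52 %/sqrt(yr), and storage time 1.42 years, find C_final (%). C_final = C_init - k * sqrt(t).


sqrt(t) = sqrt(1.42) = 1.1916
C_final = 99.35 - 0.52 * 1.1916 = 98.73%

98.73%


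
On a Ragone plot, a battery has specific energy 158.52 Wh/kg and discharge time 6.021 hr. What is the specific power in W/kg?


P_specific = E / t = 158.52 / 6.021 = 26.33 W/kg

26.33 W/kg


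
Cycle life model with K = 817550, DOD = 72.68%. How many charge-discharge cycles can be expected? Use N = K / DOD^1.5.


Step 1: DOD^1.5 = 72.68^1.5 = 619.62
Step 2: N = 817550 / 619.62 = 1319 cycles

1319 cycles


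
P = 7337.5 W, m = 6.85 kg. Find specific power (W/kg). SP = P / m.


Specific power = 7337.5 W / 6.85 kg = 1071 W/kg

1071 W/kg


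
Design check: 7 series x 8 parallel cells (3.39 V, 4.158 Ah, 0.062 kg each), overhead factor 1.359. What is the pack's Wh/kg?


Step 1: V_pack = 7 * 3.39 = 23.73 V
Step 2: C_pack = 8 * 4.158 = 33.264 Ah
Step 3: E_pack = V_pack * C_pack = 23.73 * 33.264 = 789.35 Wh
Step 4: m_pack = 7 * 8 * 0.062 * 1.359 = 4.7184 kg
Step 5: ED = E_pack / m_pack = 789.35 / 4.7184 = 167.3 Wh/kg

167.3 Wh/kg


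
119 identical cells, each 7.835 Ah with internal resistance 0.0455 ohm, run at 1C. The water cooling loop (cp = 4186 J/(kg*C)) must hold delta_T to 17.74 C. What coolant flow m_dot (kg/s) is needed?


Step 1: I = 1 * 7.835 = 7.835 A
Step 2: Q_cell = I^2 * R = 7.835^2 * 0.0455 = 2.7931 W
Step 3: Q_total = 119 * 2.7931 = 332.38 W
Step 4: m_dot = Q_total / (cp * dT) = 332.38 / (4186 * 17.74) = 0.004476 kg/s

0.004476 kg/s


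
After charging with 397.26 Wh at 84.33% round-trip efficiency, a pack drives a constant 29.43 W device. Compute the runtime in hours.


Step 1: E_discharge = eta/100 * E_charge = 84.33/100 * 397.26 = 335.01 Wh
Step 2: t = E_discharge / P = 335.01 / 29.43 = 11.38 hr

11.38 hr


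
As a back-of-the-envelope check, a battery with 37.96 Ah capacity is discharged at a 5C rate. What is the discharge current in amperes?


At 5C: I = 5 * 37.96 Ah = 189.8 A

189.8 A


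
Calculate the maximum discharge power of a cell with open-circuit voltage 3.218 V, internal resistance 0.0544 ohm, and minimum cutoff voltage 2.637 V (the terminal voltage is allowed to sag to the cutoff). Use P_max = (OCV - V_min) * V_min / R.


P_max = (OCV - V_min) * V_min / R = (3.218 - 2.637) * 2.637 / 0.0544 = 0.581 * 2.637 / 0.0544 = 28.16 W

28.16 W


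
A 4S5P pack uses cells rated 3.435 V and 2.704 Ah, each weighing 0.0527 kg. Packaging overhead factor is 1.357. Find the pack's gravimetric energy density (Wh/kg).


Step 1: V_pack = 4 * 3.435 = 13.74 V
Step 2: C_pack = 5 * 2.704 = 13.52 Ah
Step 3: E_pack = V_pack * C_pack = 13.74 * 13.52 = 185.76 Wh
Step 4: m_pack = 4 * 5 * 0.0527 * 1.357 = 1.4303 kg
Step 5: ED = E_pack / m_pack = 185.76 / 1.4303 = 129.9 Wh/kg

129.9 Wh/kg


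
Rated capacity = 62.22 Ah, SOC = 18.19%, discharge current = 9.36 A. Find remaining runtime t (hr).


Step 1: remaining = SOC/100 * C_total = 18.19/100 * 62.22 = 11.318 Ah
Step 2: t = remaining / I = 11.318 / 9.36 = 1.209 hr

1.209 hr


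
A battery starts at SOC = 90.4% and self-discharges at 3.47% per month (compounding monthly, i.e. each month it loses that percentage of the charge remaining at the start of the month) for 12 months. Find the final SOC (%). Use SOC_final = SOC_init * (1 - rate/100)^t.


decay = (1 - 3.47/100)^12 = 0.65456
SOC_final = 90.4 * 0.65456 = 59.17%

59.17%


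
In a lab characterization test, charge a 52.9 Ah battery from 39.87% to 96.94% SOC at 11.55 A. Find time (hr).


delta_Ah = 52.9 * (96.94 - 39.87) / 100 = 30.19 Ah
t = delta_Ah / I = 30.19 / 11.55 = 2.614 hr

2.614 hr


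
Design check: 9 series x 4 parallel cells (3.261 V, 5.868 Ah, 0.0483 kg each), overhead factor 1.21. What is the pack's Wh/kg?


Step 1: V_pack = 9 * 3.261 = 29.349 V
Step 2: C_pack = 4 * 5.868 = 23.472 Ah
Step 3: E_pack = V_pack * C_pack = 29.349 * 23.472 = 688.88 Wh
Step 4: m_pack = 9 * 4 * 0.0483 * 1.21 = 2.1039 kg
Step 5: ED = E_pack / m_pack = 688.88 / 2.1039 = 327.4 Wh/kg

327.4 Wh/kg


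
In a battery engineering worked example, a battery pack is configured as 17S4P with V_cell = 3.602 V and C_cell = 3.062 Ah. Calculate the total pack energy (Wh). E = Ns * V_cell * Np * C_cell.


V_pack = 17 * 3.602 = 61.234 V
C_pack = 4 * 3.062 = 12.248 Ah
E = V_pack * C_pack = 61.234 * 12.248 = 750.0 Wh

750.0 Wh


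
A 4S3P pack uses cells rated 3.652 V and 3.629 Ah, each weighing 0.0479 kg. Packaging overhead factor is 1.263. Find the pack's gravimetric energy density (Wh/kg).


Step 1: V_pack = 4 * 3.652 = 14.608 V
Step 2: C_pack = 3 * 3.629 = 10.887 Ah
Step 3: E_pack = V_pack * C_pack = 14.608 * 10.887 = 159.04 Wh
Step 4: m_pack = 4 * 3 * 0.0479 * 1.263 = 0.72597 kg
Step 5: ED = E_pack / m_pack = 159.04 / 0.72597 = 219.1 Wh/kg

219.1 Wh/kg


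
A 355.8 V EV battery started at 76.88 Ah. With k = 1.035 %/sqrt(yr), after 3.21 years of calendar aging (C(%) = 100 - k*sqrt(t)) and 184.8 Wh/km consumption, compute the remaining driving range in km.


Step 1: capacity retention = 100 - 1.035 * sqrt(3.21) = 100 - 1.035 * 1.7916 = 98.146%
Step 2: C_now = 76.88 * 98.146/100 = 75.455 Ah
Step 3: E_pack = V * C_now = 355.8 * 75.455 = 26847 Wh
Step 4: range = E_pack / consumption = 26847 / 184.8 = 145.3 km

145.3 km


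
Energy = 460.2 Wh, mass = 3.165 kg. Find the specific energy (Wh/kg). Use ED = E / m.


Specific energy = 460.2 Wh / 3.165 kg = 145.4 Wh/kg

145.4 Wh/kg


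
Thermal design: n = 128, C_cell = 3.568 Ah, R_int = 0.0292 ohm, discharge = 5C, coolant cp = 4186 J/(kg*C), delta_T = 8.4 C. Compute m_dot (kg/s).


Step 1: I = 5 * 3.568 = 17.84 A
Step 2: Q_cell = I^2 * R = 17.84^2 * 0.0292 = 9.2934 W
Step 3: Q_total = 128 * 9.2934 = 1189.6 W
Step 4: m_dot = Q_total / (cp * dT) = 1189.6 / (4186 * 8.4) = 0.03383 kg/s

0.03383 kg/s


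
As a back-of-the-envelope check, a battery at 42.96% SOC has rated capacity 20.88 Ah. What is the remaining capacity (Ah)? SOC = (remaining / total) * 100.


remaining = SOC / 100 * total = 42.96 / 100 * 20.88 = 8.970 Ah

8.970 Ah


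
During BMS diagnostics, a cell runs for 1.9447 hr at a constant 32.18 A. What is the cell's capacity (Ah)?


C = I * t = 32.18 * 1.9447 = 62.58 Ah

62.58 Ah


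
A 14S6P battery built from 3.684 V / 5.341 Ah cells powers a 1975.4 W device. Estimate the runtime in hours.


Step 1: E_pack = Ns * V_cell * Np * C_cell = 14 * 3.684 * 6 * 5.341 = 1652.8 Wh
Step 2: t = E_pack / P = 1652.8 / 1975.4 = 0.8367 hr

0.8367 hr


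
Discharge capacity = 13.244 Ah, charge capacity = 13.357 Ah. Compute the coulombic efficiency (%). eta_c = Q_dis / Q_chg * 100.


Coulombic efficiency = 13.244/13.357 * 100% = 99.15%

99.15%


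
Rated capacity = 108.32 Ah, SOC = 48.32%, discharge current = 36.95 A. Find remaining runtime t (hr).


Step 1: remaining = SOC/100 * C_total = 48.32/100 * 108.32 = 52.34 Ah
Step 2: t = remaining / I = 52.34 / 36.95 = 1.417 hr

1.417 hr


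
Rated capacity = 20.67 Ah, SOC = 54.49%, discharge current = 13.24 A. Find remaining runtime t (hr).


Step 1: remaining = SOC/100 * C_total = 54.49/100 * 20.67 = 11.263 Ah
Step 2: t = remaining / I = 11.263 / 13.24 = 0.8507 hr

0.8507 hr


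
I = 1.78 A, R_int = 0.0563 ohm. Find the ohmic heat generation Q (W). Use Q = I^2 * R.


Q = I^2 * R = 1.78^2 * 0.0563 = 0.1784 W

0.1784 W


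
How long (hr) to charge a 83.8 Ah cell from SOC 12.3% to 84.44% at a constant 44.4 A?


delta_Ah = 83.8 * (84.44 - 12.3) / 100 = 60.453 Ah
t = delta_Ah / I = 60.453 / 44.4 = 1.362 hr

1.362 hr


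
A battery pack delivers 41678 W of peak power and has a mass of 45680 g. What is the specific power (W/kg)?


Convert: m = 45680 g = 45.68 kg
Specific power = 41678 W / 45.68 kg = 912.4 W/kg

912.4 W/kg


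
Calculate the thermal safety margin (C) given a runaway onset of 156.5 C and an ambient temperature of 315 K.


Convert: T_ambient = 315 K = 41.85 C
margin = 156.5 - 41.85 = 114.65 C

114.65 C


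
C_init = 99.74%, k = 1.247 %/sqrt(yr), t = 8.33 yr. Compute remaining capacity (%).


sqrt(t) = sqrt(8.33) = 2.8862
C_final = 99.74 - 1.247 * 2.8862 = 96.14%

96.14%


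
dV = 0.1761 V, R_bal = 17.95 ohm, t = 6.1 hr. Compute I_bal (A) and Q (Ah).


I_bal = dV / R = 0.1761 / 17.95 = 0.0098106 A
Q = I_bal * t = 0.0098106 * 6.1 = 0.05984 Ah

I=0.0098106 A, Q=0.05984 Ah


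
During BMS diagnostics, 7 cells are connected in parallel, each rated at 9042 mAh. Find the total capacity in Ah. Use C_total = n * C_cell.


Convert: C_cell = 9042 mAh = 9.042 Ah
C_total = 7 * 9.042 = 63.294 Ah

63.294 Ah


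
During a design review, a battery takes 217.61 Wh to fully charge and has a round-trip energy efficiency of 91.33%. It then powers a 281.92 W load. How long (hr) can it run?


Step 1: E_discharge = eta/100 * E_charge = 91.33/100 * 217.61 = 198.74 Wh
Step 2: t = E_discharge / P = 198.74 / 281.92 = 0.7050 hr

0.7050 hr


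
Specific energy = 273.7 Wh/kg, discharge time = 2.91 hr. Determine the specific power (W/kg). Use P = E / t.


P_specific = E / t = 273.7 / 2.91 = 94.05 W/kg

94.05 W/kg


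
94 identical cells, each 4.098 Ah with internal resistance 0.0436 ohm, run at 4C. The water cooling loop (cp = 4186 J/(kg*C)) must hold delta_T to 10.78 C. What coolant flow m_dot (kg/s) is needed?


Step 1: I = 4 * 4.098 = 16.392 A
Step 2: Q_cell = I^2 * R = 16.392^2 * 0.0436 = 11.715 W
Step 3: Q_total = 94 * 11.715 = 1101.2 W
Step 4: m_dot = Q_total / (cp * dT) = 1101.2 / (4186 * 10.78) = 0.02440 kg/s

0.02440 kg/s


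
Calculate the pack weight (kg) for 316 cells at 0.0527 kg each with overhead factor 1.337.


Cell mass sum = 316 * 0.0527 = 16.653 kg
With overhead 1.337: m_pack = 16.653 * 1.337 = 22.27 kg

22.27 kg


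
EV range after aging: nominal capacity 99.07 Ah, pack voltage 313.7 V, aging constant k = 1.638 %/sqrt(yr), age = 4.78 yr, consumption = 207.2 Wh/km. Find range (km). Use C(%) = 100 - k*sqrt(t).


Step 1: capacity retention = 100 - 1.638 * sqrt(4.78) = 100 - 1.638 * 2.1863 = 96.419%
Step 2: C_now = 99.07 * 96.419/100 = 95.522 Ah
Step 3: E_pack = V * C_now = 313.7 * 95.522 = 29965 Wh
Step 4: range = E_pack / consumption = 29965 / 207.2 = 144.6 km

144.6 km


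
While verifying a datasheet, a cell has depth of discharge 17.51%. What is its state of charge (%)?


SOC = 100 - DOD = 100 - 17.51 = 82.49%

82.49%


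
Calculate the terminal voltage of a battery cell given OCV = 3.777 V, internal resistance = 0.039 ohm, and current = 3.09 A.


V = OCV - I*R = 3.777 - 3.09 * 0.039 = 3.656 V

3.656 V


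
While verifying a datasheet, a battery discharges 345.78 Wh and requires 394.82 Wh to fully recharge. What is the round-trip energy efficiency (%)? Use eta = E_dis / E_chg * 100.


Round-trip efficiency = 345.78/394.82 * 100% = 87.58%

87.58%


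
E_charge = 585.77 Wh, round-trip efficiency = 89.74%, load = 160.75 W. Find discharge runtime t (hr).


Step 1: E_discharge = eta/100 * E_charge = 89.74/100 * 585.77 = 525.67 Wh
Step 2: t = E_discharge / P = 525.67 / 160.75 = 3.270 hr

3.270 hr


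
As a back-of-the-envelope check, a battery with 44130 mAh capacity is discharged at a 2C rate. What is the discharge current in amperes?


Convert: capacity = 44130 mAh = 44.13 Ah
At 2C: I = 2 * 44.13 Ah = 88.26 A

88.26 A


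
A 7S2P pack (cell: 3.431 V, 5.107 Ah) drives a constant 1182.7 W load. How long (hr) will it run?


Step 1: E_pack = Ns * V_cell * Np * C_cell = 7 * 3.431 * 2 * 5.107 = 245.31 Wh
Step 2: t = E_pack / P = 245.31 / 1182.7 = 0.2074 hr

0.2074 hr


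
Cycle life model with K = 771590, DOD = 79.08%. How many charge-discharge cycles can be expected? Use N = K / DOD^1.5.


DOD^1.5 = 703.23
N = K / DOD^1.5 = 771590 / 703.23 = 1097

1097 cycles


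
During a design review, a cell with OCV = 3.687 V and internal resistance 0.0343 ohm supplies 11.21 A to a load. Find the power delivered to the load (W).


Step 1: V_terminal = OCV - I*R = 3.687 - 11.21 * 0.0343 = 3.3025 V
Step 2: P_out = V_terminal * I = 3.3025 * 11.21 = 37.02 W

37.02 W


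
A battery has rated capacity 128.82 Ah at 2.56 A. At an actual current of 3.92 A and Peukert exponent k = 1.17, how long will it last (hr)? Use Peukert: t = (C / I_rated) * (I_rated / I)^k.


t_rated = C / I_rated = 128.82 / 2.56 = 50.32 hr
(I_rated/I)^k = (0.65306)^1.17 = 0.60743
t = t_rated * (I_rated/I)^k = 50.32 * 0.60743 = 30.57 hr

30.57 hr


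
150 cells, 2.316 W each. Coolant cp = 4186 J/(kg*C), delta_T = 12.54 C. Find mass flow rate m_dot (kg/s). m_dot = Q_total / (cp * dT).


Q_total = 150 * 2.316 = 347.4 W
m_dot = Q_total / (cp * dT) = 347.4 / (4186 * 12.54) = 0.006618 kg/s

0.006618 kg/s


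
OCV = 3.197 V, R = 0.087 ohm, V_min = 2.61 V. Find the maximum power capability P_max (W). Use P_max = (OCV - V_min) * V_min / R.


dV = OCV - V_min = 0.587 V (so I_max = dV / R)
P_max = dV * V_min / R = 0.587 * 2.61 / 0.087 = 17.61 W

17.61 W


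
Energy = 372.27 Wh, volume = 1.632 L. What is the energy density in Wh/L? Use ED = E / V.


ED = E / V = 372.27 / 1.632 = 228.1 Wh/L

228.1 Wh/L


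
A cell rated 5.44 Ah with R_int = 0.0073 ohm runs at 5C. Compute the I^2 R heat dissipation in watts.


Step 1: I = C_rate * capacity = 5 * 5.44 = 27.2 A
Step 2: Q = I^2 * R = 27.2^2 * 0.0073 = 739.84 * 0.0073 = 5.401 W

5.401 W


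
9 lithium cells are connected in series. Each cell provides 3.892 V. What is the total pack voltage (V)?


V_pack = n * V_cell = 9 * 3.892 = 35.028 V

35.028 V


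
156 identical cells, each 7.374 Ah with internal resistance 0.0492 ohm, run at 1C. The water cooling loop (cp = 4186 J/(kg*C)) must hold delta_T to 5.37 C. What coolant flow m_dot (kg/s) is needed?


Step 1: I = 1 * 7.374 = 7.374 A
Step 2: Q_cell = I^2 * R = 7.374^2 * 0.0492 = 2.6753 W
Step 3: Q_total = 156 * 2.6753 = 417.35 W
Step 4: m_dot = Q_total / (cp * dT) = 417.35 / (4186 * 5.37) = 0.01857 kg/s

0.01857 kg/s


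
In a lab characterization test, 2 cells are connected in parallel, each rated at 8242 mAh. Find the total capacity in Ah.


Convert: C_cell = 8242 mAh = 8.242 Ah
C_total = 2 * 8.242 = 16.484 Ah

16.484 Ah


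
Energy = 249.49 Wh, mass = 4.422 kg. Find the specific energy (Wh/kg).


ED = E / m = 249.49 / 4.422 = 56.42 Wh/kg

56.42 Wh/kg


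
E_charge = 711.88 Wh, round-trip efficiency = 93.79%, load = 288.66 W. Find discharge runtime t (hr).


Step 1: E_discharge = eta/100 * E_charge = 93.79/100 * 711.88 = 667.67 Wh
Step 2: t = E_discharge / P = 667.67 / 288.66 = 2.313 hr

2.313 hr


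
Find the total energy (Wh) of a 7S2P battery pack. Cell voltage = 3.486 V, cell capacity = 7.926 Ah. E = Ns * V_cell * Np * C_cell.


V_pack = 7 * 3.486 = 24.402 V
C_pack = 2 * 7.926 = 15.852 Ah
E = V_pack * C_pack = 24.402 * 15.852 = 386.8 Wh

386.8 Wh


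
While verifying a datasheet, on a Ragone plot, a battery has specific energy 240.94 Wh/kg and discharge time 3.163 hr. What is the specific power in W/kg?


P_specific = E / t = 240.94 / 3.163 = 76.17 W/kg

76.17 W/kg


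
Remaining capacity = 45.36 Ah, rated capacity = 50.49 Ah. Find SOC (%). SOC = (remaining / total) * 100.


SOC = (remaining / total) * 100 = (45.36 / 50.49) * 100 = 89.84%

89.84%


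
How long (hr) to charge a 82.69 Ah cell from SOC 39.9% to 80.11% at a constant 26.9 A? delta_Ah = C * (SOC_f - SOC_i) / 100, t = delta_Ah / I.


delta_Ah = 82.69 * (80.11 - 39.9) / 100 = 33.25 Ah
t = delta_Ah / I = 33.25 / 26.9 = 1.236 hr

1.236 hr


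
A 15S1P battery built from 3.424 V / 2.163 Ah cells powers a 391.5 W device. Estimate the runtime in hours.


Step 1: E_pack = Ns * V_cell * Np * C_cell = 15 * 3.424 * 1 * 2.163 = 111.09 Wh
Step 2: t = E_pack / P = 111.09 / 391.5 = 0.2838 hr

0.2838 hr


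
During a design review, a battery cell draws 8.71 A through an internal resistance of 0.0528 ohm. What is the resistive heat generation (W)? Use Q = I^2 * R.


I^2 = 75.864
Q = 75.864 * 0.0528 = 4.006 W

4.006 W


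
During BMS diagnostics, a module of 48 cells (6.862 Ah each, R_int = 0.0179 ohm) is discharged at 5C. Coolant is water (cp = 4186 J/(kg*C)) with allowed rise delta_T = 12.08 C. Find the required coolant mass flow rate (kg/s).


Step 1: I = 5 * 6.862 = 34.31 A
Step 2: Q_cell = I^2 * R = 34.31^2 * 0.0179 = 21.071 W
Step 3: Q_total = 48 * 21.071 = 1011.4 W
Step 4: m_dot = Q_total / (cp * dT) = 1011.4 / (4186 * 12.08) = 0.02000 kg/s

0.02000 kg/s


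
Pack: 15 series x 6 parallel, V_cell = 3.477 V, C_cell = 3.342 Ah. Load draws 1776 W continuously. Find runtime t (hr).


Step 1: E_pack = Ns * V_cell * Np * C_cell = 15 * 3.477 * 6 * 3.342 = 1045.8 Wh
Step 2: t = E_pack / P = 1045.8 / 1776 = 0.5889 hr

0.5889 hr


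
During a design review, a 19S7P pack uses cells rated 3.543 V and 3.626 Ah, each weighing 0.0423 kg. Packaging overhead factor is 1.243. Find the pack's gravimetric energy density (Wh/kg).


Step 1: V_pack = 19 * 3.543 = 67.317 V
Step 2: C_pack = 7 * 3.626 = 25.382 Ah
Step 3: E_pack = V_pack * C_pack = 67.317 * 25.382 = 1708.6 Wh
Step 4: m_pack = 19 * 7 * 0.0423 * 1.243 = 6.993 kg
Step 5: ED = E_pack / m_pack = 1708.6 / 6.993 = 244.3 Wh/kg

244.3 Wh/kg


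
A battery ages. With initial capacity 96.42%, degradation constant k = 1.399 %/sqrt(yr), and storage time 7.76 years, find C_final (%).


Step 1: sqrt(7.76 yr) = 2.7857
Step 2: drop = 1.399 * 2.7857 = 3.8972
Step 3: C_final = 96.42 - 3.8972 = 92.52%

92.52%


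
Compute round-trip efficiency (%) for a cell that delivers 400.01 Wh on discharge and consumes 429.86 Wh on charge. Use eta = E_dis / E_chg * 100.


Round-trip efficiency = 400.01/429.86 * 100% = 93.06%

93.06%


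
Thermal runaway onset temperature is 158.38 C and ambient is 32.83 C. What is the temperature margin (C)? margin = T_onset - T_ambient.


Safety margin = 158.38 C - 32.83 C = 125.55 C

125.55 C


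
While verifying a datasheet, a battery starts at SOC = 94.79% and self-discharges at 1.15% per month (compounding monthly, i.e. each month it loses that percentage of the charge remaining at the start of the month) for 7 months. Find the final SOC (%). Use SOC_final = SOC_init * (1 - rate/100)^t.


decay = (1 - 1.15/100)^7 = 0.92222
SOC_final = 94.79 * 0.92222 = 87.42%

87.42%


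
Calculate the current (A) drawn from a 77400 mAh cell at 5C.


Convert: capacity = 77400 mAh = 77.4 Ah
At 5C: I = 5 * 77.4 Ah = 387 A

387 A


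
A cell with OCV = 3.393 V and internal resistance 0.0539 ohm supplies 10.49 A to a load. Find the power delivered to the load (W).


Step 1: V_terminal = OCV - I*R = 3.393 - 10.49 * 0.0539 = 2.8276 V
Step 2: P_out = V_terminal * I = 2.8276 * 10.49 = 29.66 W

29.66 W


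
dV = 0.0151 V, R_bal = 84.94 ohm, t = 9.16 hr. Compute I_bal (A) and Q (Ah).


I_bal = dV / R = 0.0151 / 84.94 = 1.7777e-04 A
Q = I_bal * t = 1.7777e-04 * 9.16 = 0.001628 Ah

I=1.7777e-04 A, Q=0.001628 Ah


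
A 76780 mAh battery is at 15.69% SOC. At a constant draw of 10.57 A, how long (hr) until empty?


Convert: C_total = 76780 mAh = 76.78 Ah
Step 1: remaining = SOC/100 * C_total = 15.69/100 * 76.78 = 12.047 Ah
Step 2: t = remaining / I = 12.047 / 10.57 = 1.140 hr

1.140 hr


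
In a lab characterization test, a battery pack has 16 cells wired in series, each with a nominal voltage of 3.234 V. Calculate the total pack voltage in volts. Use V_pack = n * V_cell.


Series voltages add: 16 * 3.234 V = 51.744 V

51.744 V


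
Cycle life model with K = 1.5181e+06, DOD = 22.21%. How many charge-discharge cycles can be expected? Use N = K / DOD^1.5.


DOD^1.5 = 104.67
N = K / DOD^1.5 = 1.5181e+06 / 104.67 = 14500

14500 cycles


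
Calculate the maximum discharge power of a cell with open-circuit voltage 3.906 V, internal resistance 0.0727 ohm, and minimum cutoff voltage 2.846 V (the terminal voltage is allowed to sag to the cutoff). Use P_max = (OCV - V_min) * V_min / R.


P_max = (OCV - V_min) * V_min / R = (3.906 - 2.846) * 2.846 / 0.0727 = 1.06 * 2.846 / 0.0727 = 41.50 W

41.50 W


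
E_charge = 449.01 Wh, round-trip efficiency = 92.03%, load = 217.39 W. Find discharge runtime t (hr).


Step 1: E_discharge = eta/100 * E_charge = 92.03/100 * 449.01 = 413.22 Wh
Step 2: t = E_discharge / P = 413.22 / 217.39 = 1.901 hr

1.901 hr


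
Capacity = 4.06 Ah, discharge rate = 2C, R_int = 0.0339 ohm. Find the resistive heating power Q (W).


Step 1: I = C_rate * capacity = 2 * 4.06 = 8.12 A
Step 2: Q = I^2 * R = 8.12^2 * 0.0339 = 65.934 * 0.0339 = 2.235 W

2.235 W


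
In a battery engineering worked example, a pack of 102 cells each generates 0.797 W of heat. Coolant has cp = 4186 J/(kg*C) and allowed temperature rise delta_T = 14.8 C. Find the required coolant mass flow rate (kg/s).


Step 1: Total heat Q = 102 * 0.797 W = 81.294 W
Step 2: denom = cp * dT = 4186 * 14.8 = 61953
Step 3: m_dot = 81.294 / 61953 = 0.001312 kg/s

0.001312 kg/s


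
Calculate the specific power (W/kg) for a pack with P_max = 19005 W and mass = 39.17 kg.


SP = P / m = 19005 / 39.17 = 485.2 W/kg

485.2 W/kg


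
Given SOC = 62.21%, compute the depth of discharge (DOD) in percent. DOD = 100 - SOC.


DOD = 100 - SOC = 100 - 62.21 = 37.79%

37.79%


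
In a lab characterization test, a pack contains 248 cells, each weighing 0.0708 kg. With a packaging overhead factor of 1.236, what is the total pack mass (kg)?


Cell mass sum = 248 * 0.0708 = 17.558 kg
With overhead 1.236: m_pack = 17.558 * 1.236 = 21.70 kg

21.70 kg


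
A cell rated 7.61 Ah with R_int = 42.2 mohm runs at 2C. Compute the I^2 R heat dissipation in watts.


Convert: R = 42.2 mohm = 0.0422 ohm
Step 1: I = C_rate * capacity = 2 * 7.61 = 15.22 A
Step 2: Q = I^2 * R = 15.22^2 * 0.0422 = 231.65 * 0.0422 = 9.776 W

9.776 W


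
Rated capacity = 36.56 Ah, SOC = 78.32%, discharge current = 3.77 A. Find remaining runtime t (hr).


Step 1: remaining = SOC/100 * C_total = 78.32/100 * 36.56 = 28.634 Ah
Step 2: t = remaining / I = 28.634 / 3.77 = 7.595 hr

7.595 hr


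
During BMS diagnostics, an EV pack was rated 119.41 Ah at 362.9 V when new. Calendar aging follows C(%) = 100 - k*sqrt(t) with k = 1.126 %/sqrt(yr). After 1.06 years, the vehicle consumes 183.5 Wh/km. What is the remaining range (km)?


Step 1: capacity retention = 100 - 1.126 * sqrt(1.06) = 100 - 1.126 * 1.0296 = 98.841%
Step 2: C_now = 119.41 * 98.841/100 = 118.03 Ah
Step 3: E_pack = V * C_now = 362.9 * 118.03 = 42833 Wh
Step 4: range = E_pack / consumption = 42833 / 183.5 = 233.4 km

233.4 km


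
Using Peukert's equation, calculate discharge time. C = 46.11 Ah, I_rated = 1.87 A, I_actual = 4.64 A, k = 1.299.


t_rated = C / I_rated = 46.11 / 1.87 = 24.658 hr
(I_rated/I)^k = (0.40302)^1.299 = 0.30713
t = t_rated * (I_rated/I)^k = 24.658 * 0.30713 = 7.573 hr

7.573 hr


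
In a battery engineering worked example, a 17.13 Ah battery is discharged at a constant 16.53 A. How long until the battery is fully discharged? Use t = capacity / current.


t = capacity / current = 17.13 / 16.53 = 1.036 hr

1.036 hr


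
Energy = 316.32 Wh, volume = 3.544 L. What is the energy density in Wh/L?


Volumetric ED = 316.32 Wh / 3.544 L = 89.26 Wh/L

89.26 Wh/L


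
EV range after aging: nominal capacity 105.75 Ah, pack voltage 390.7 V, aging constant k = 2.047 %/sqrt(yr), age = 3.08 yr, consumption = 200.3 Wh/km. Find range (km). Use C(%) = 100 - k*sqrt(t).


Step 1: capacity retention = 100 - 2.047 * sqrt(3.08) = 100 - 2.047 * 1.755 = 96.408%
Step 2: C_now = 105.75 * 96.408/100 = 101.95 Ah
Step 3: E_pack = V * C_now = 390.7 * 101.95 = 39832 Wh
Step 4: range = E_pack / consumption = 39832 / 200.3 = 198.9 km

198.9 km


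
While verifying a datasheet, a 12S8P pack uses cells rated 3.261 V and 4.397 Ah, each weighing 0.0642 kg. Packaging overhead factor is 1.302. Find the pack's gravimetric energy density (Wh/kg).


Step 1: V_pack = 12 * 3.261 = 39.132 V
Step 2: C_pack = 8 * 4.397 = 35.176 Ah
Step 3: E_pack = V_pack * C_pack = 39.132 * 35.176 = 1376.5 Wh
Step 4: m_pack = 12 * 8 * 0.0642 * 1.302 = 8.0245 kg
Step 5: ED = E_pack / m_pack = 1376.5 / 8.0245 = 171.5 Wh/kg

171.5 Wh/kg
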